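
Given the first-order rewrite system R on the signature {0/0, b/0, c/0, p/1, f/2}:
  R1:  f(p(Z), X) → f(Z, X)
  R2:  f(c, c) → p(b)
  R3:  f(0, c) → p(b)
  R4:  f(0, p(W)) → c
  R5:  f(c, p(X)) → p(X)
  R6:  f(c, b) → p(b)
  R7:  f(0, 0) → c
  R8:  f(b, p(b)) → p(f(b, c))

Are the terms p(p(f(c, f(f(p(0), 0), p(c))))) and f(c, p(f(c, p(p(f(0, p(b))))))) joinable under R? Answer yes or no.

yes — NF(t₁) = p(p(p(c))), NF(t₂) = p(p(p(c)))

Reduce t₁ = p(p(f(c, f(f(p(0), 0), p(c))))):
1. p(p(f(c, f(f(p(0), 0), p(c)))))  →  p(p(f(c, f(f(0, 0), p(c)))))   [R1 at 1.1.2.1]
2. p(p(f(c, f(f(0, 0), p(c)))))  →  p(p(f(c, f(c, p(c)))))   [R7 at 1.1.2.1]
3. p(p(f(c, f(c, p(c)))))  →  p(p(f(c, p(c))))   [R5 at 1.1.2]
4. p(p(f(c, p(c))))  →  p(p(p(c)))   [R5 at 1.1]

Reduce t₂ = f(c, p(f(c, p(p(f(0, p(b))))))):
1. f(c, p(f(c, p(p(f(0, p(b)))))))  →  p(f(c, p(p(f(0, p(b))))))   [R5 at ε]
2. p(f(c, p(p(f(0, p(b))))))  →  p(p(p(f(0, p(b)))))   [R5 at 1]
3. p(p(p(f(0, p(b)))))  →  p(p(p(c)))   [R4 at 1.1.1]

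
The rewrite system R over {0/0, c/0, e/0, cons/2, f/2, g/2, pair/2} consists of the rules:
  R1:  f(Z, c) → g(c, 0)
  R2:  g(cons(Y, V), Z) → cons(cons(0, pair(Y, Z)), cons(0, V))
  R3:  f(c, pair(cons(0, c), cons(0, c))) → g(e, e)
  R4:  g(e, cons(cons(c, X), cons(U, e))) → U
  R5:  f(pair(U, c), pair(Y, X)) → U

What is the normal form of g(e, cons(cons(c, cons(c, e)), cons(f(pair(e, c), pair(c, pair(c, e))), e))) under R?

1. g(e, cons(cons(c, cons(c, e)), cons(f(pair(e, c), pair(c, pair(c, e))), e)))  →  f(pair(e, c), pair(c, pair(c, e)))   [R4 at ε]
2. f(pair(e, c), pair(c, pair(c, e)))  →  e   [R5 at ε]

e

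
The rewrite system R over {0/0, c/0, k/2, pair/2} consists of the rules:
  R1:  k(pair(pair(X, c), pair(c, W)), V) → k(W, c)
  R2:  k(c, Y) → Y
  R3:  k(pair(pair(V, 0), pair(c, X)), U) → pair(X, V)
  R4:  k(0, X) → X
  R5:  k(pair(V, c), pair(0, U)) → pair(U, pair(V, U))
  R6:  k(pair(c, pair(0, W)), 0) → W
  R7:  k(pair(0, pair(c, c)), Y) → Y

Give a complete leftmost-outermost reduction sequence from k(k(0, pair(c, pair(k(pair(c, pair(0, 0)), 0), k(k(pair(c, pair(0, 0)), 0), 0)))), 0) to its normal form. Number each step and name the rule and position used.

0

1. k(k(0, pair(c, pair(k(pair(c, pair(0, 0)), 0), k(k(pair(c, pair(0, 0)), 0), 0)))), 0)  →  k(pair(c, pair(k(pair(c, pair(0, 0)), 0), k(k(pair(c, pair(0, 0)), 0), 0))), 0)   [R4 at 1]
2. k(pair(c, pair(k(pair(c, pair(0, 0)), 0), k(k(pair(c, pair(0, 0)), 0), 0))), 0)  →  k(pair(c, pair(0, k(k(pair(c, pair(0, 0)), 0), 0))), 0)   [R6 at 1.2.1]
3. k(pair(c, pair(0, k(k(pair(c, pair(0, 0)), 0), 0))), 0)  →  k(k(pair(c, pair(0, 0)), 0), 0)   [R6 at ε]
4. k(k(pair(c, pair(0, 0)), 0), 0)  →  k(0, 0)   [R6 at 1]
5. k(0, 0)  →  0   [R4 at ε]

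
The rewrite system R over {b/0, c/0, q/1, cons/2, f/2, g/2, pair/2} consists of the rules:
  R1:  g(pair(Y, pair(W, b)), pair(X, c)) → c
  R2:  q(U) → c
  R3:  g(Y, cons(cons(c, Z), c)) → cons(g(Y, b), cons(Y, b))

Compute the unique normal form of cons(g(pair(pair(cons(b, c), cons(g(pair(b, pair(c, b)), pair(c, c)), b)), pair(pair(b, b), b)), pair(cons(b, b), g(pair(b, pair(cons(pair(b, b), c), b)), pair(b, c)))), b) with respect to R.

1. cons(g(pair(pair(cons(b, c), cons(g(pair(b, pair(c, b)), pair(c, c)), b)), pair(pair(b, b), b)), pair(cons(b, b), g(pair(b, pair(cons(pair(b, b), c), b)), pair(b, c)))), b)  →  cons(g(pair(pair(cons(b, c), cons(c, b)), pair(pair(b, b), b)), pair(cons(b, b), g(pair(b, pair(cons(pair(b, b), c), b)), pair(b, c)))), b)   [R1 at 1.1.1.2.1]
2. cons(g(pair(pair(cons(b, c), cons(c, b)), pair(pair(b, b), b)), pair(cons(b, b), g(pair(b, pair(cons(pair(b, b), c), b)), pair(b, c)))), b)  →  cons(g(pair(pair(cons(b, c), cons(c, b)), pair(pair(b, b), b)), pair(cons(b, b), c)), b)   [R1 at 1.2.2]
3. cons(g(pair(pair(cons(b, c), cons(c, b)), pair(pair(b, b), b)), pair(cons(b, b), c)), b)  →  cons(c, b)   [R1 at 1]

cons(c, b)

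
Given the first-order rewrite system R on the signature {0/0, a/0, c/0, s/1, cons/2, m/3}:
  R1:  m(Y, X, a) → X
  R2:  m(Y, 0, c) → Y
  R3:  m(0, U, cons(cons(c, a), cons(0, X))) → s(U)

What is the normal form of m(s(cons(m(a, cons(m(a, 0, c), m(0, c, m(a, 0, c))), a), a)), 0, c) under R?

1. m(s(cons(m(a, cons(m(a, 0, c), m(0, c, m(a, 0, c))), a), a)), 0, c)  →  s(cons(m(a, cons(m(a, 0, c), m(0, c, m(a, 0, c))), a), a))   [R2 at ε]
2. s(cons(m(a, cons(m(a, 0, c), m(0, c, m(a, 0, c))), a), a))  →  s(cons(cons(m(a, 0, c), m(0, c, m(a, 0, c))), a))   [R1 at 1.1]
3. s(cons(cons(m(a, 0, c), m(0, c, m(a, 0, c))), a))  →  s(cons(cons(a, m(0, c, m(a, 0, c))), a))   [R2 at 1.1.1]
4. s(cons(cons(a, m(0, c, m(a, 0, c))), a))  →  s(cons(cons(a, m(0, c, a)), a))   [R2 at 1.1.2.3]
5. s(cons(cons(a, m(0, c, a)), a))  →  s(cons(cons(a, c), a))   [R1 at 1.1.2]

s(cons(cons(a, c), a))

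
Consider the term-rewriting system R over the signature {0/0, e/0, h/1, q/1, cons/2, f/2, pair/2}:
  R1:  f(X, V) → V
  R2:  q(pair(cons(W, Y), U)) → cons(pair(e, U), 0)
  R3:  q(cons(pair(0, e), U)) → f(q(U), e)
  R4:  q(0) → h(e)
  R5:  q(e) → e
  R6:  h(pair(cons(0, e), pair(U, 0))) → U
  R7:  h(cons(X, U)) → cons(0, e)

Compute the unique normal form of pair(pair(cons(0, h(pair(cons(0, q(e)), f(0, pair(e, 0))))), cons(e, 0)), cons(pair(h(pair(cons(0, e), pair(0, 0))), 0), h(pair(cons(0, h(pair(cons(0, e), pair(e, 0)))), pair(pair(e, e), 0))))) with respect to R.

1. pair(pair(cons(0, h(pair(cons(0, q(e)), f(0, pair(e, 0))))), cons(e, 0)), cons(pair(h(pair(cons(0, e), pair(0, 0))), 0), h(pair(cons(0, h(pair(cons(0, e), pair(e, 0)))), pair(pair(e, e), 0)))))  →  pair(pair(cons(0, h(pair(cons(0, e), f(0, pair(e, 0))))), cons(e, 0)), cons(pair(h(pair(cons(0, e), pair(0, 0))), 0), h(pair(cons(0, h(pair(cons(0, e), pair(e, 0)))), pair(pair(e, e), 0)))))   [R5 at 1.1.2.1.1.2]
2. pair(pair(cons(0, h(pair(cons(0, e), f(0, pair(e, 0))))), cons(e, 0)), cons(pair(h(pair(cons(0, e), pair(0, 0))), 0), h(pair(cons(0, h(pair(cons(0, e), pair(e, 0)))), pair(pair(e, e), 0)))))  →  pair(pair(cons(0, h(pair(cons(0, e), pair(e, 0)))), cons(e, 0)), cons(pair(h(pair(cons(0, e), pair(0, 0))), 0), h(pair(cons(0, h(pair(cons(0, e), pair(e, 0)))), pair(pair(e, e), 0)))))   [R1 at 1.1.2.1.2]
3. pair(pair(cons(0, h(pair(cons(0, e), pair(e, 0)))), cons(e, 0)), cons(pair(h(pair(cons(0, e), pair(0, 0))), 0), h(pair(cons(0, h(pair(cons(0, e), pair(e, 0)))), pair(pair(e, e), 0)))))  →  pair(pair(cons(0, e), cons(e, 0)), cons(pair(h(pair(cons(0, e), pair(0, 0))), 0), h(pair(cons(0, h(pair(cons(0, e), pair(e, 0)))), pair(pair(e, e), 0)))))   [R6 at 1.1.2]
4. pair(pair(cons(0, e), cons(e, 0)), cons(pair(h(pair(cons(0, e), pair(0, 0))), 0), h(pair(cons(0, h(pair(cons(0, e), pair(e, 0)))), pair(pair(e, e), 0)))))  →  pair(pair(cons(0, e), cons(e, 0)), cons(pair(0, 0), h(pair(cons(0, h(pair(cons(0, e), pair(e, 0)))), pair(pair(e, e), 0)))))   [R6 at 2.1.1]
5. pair(pair(cons(0, e), cons(e, 0)), cons(pair(0, 0), h(pair(cons(0, h(pair(cons(0, e), pair(e, 0)))), pair(pair(e, e), 0)))))  →  pair(pair(cons(0, e), cons(e, 0)), cons(pair(0, 0), h(pair(cons(0, e), pair(pair(e, e), 0)))))   [R6 at 2.2.1.1.2]
6. pair(pair(cons(0, e), cons(e, 0)), cons(pair(0, 0), h(pair(cons(0, e), pair(pair(e, e), 0)))))  →  pair(pair(cons(0, e), cons(e, 0)), cons(pair(0, 0), pair(e, e)))   [R6 at 2.2]

pair(pair(cons(0, e), cons(e, 0)), cons(pair(0, 0), pair(e, e)))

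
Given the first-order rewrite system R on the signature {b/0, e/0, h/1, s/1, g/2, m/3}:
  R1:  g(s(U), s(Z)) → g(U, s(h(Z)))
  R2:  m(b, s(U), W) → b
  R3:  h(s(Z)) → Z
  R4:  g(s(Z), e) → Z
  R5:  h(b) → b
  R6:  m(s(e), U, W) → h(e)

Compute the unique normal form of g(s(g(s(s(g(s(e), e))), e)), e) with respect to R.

1. g(s(g(s(s(g(s(e), e))), e)), e)  →  g(s(s(g(s(e), e))), e)   [R4 at ε]
2. g(s(s(g(s(e), e))), e)  →  s(g(s(e), e))   [R4 at ε]
3. s(g(s(e), e))  →  s(e)   [R4 at 1]

s(e)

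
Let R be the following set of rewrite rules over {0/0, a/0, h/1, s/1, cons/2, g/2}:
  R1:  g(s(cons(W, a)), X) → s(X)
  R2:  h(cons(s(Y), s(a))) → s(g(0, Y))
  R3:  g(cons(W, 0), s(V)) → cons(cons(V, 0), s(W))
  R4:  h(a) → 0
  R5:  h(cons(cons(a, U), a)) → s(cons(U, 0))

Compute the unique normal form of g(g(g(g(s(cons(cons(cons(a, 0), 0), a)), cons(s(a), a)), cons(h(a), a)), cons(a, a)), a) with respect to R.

s(a)

1. g(g(g(g(s(cons(cons(cons(a, 0), 0), a)), cons(s(a), a)), cons(h(a), a)), cons(a, a)), a)  →  g(g(g(s(cons(s(a), a)), cons(h(a), a)), cons(a, a)), a)   [R1 at 1.1.1]
2. g(g(g(s(cons(s(a), a)), cons(h(a), a)), cons(a, a)), a)  →  g(g(s(cons(h(a), a)), cons(a, a)), a)   [R1 at 1.1]
3. g(g(s(cons(h(a), a)), cons(a, a)), a)  →  g(s(cons(a, a)), a)   [R1 at 1]
4. g(s(cons(a, a)), a)  →  s(a)   [R1 at ε]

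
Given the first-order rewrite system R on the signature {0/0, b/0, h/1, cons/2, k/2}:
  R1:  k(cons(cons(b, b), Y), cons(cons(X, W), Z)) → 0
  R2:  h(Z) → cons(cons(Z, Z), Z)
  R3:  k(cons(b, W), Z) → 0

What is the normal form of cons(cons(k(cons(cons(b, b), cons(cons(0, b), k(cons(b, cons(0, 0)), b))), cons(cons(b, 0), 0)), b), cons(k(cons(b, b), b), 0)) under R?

cons(cons(0, b), cons(0, 0))

1. cons(cons(k(cons(cons(b, b), cons(cons(0, b), k(cons(b, cons(0, 0)), b))), cons(cons(b, 0), 0)), b), cons(k(cons(b, b), b), 0))  →  cons(cons(0, b), cons(k(cons(b, b), b), 0))   [R1 at 1.1]
2. cons(cons(0, b), cons(k(cons(b, b), b), 0))  →  cons(cons(0, b), cons(0, 0))   [R3 at 2.1]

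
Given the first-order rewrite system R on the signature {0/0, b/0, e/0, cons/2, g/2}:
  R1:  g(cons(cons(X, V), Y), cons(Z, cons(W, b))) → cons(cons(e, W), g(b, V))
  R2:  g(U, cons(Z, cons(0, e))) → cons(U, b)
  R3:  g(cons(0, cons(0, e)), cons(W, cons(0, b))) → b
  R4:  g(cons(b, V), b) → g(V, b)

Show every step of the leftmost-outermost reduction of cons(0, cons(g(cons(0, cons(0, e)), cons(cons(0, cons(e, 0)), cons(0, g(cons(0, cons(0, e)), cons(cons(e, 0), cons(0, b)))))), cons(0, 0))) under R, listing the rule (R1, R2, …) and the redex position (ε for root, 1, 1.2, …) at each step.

cons(0, cons(b, cons(0, 0)))

1. cons(0, cons(g(cons(0, cons(0, e)), cons(cons(0, cons(e, 0)), cons(0, g(cons(0, cons(0, e)), cons(cons(e, 0), cons(0, b)))))), cons(0, 0)))  →  cons(0, cons(g(cons(0, cons(0, e)), cons(cons(0, cons(e, 0)), cons(0, b))), cons(0, 0)))   [R3 at 2.1.2.2.2]
2. cons(0, cons(g(cons(0, cons(0, e)), cons(cons(0, cons(e, 0)), cons(0, b))), cons(0, 0)))  →  cons(0, cons(b, cons(0, 0)))   [R3 at 2.1]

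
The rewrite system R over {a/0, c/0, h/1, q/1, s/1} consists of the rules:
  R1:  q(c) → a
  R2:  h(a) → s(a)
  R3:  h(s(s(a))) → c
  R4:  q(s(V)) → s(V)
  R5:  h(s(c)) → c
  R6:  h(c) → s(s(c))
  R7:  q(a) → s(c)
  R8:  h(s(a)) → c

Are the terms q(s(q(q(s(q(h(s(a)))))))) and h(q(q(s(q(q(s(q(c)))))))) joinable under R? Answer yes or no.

Reduce t₁ = q(s(q(q(s(q(h(s(a)))))))):
1. q(s(q(q(s(q(h(s(a))))))))  →  s(q(q(s(q(h(s(a)))))))   [R4 at ε]
2. s(q(q(s(q(h(s(a)))))))  →  s(q(s(q(h(s(a))))))   [R4 at 1.1]
3. s(q(s(q(h(s(a))))))  →  s(s(q(h(s(a)))))   [R4 at 1]
4. s(s(q(h(s(a)))))  →  s(s(q(c)))   [R8 at 1.1.1]
5. s(s(q(c)))  →  s(s(a))   [R1 at 1.1]

Reduce t₂ = h(q(q(s(q(q(s(q(c)))))))):
1. h(q(q(s(q(q(s(q(c))))))))  →  h(q(s(q(q(s(q(c)))))))   [R4 at 1.1]
2. h(q(s(q(q(s(q(c)))))))  →  h(s(q(q(s(q(c))))))   [R4 at 1]
3. h(s(q(q(s(q(c))))))  →  h(s(q(s(q(c)))))   [R4 at 1.1.1]
4. h(s(q(s(q(c)))))  →  h(s(s(q(c))))   [R4 at 1.1]
5. h(s(s(q(c))))  →  h(s(s(a)))   [R1 at 1.1.1]
6. h(s(s(a)))  →  c   [R3 at ε]

no — NF(t₁) = s(s(a)), NF(t₂) = c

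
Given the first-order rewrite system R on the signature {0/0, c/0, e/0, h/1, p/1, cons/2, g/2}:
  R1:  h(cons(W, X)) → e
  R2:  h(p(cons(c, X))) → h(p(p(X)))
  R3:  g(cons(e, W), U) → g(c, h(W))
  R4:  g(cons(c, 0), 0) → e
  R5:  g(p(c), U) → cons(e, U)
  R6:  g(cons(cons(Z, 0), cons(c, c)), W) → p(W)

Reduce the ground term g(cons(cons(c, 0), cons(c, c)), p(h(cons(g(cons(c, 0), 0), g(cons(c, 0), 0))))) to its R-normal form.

1. g(cons(cons(c, 0), cons(c, c)), p(h(cons(g(cons(c, 0), 0), g(cons(c, 0), 0)))))  →  p(p(h(cons(g(cons(c, 0), 0), g(cons(c, 0), 0)))))   [R6 at ε]
2. p(p(h(cons(g(cons(c, 0), 0), g(cons(c, 0), 0)))))  →  p(p(e))   [R1 at 1.1]

p(p(e))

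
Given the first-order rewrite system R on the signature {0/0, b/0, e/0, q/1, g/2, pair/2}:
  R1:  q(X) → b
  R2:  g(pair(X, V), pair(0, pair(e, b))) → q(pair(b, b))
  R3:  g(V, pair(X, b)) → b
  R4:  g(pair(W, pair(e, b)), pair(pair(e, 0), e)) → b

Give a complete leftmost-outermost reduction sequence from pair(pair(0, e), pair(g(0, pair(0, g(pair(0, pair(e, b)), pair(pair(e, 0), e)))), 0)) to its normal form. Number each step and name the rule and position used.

1. pair(pair(0, e), pair(g(0, pair(0, g(pair(0, pair(e, b)), pair(pair(e, 0), e)))), 0))  →  pair(pair(0, e), pair(g(0, pair(0, b)), 0))   [R4 at 2.1.2.2]
2. pair(pair(0, e), pair(g(0, pair(0, b)), 0))  →  pair(pair(0, e), pair(b, 0))   [R3 at 2.1]

pair(pair(0, e), pair(b, 0))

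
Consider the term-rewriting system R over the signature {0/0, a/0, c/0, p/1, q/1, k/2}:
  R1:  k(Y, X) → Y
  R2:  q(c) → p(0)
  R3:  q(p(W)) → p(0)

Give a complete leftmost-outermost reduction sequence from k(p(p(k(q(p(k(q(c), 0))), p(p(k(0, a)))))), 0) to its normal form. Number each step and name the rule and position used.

1. k(p(p(k(q(p(k(q(c), 0))), p(p(k(0, a)))))), 0)  →  p(p(k(q(p(k(q(c), 0))), p(p(k(0, a))))))   [R1 at ε]
2. p(p(k(q(p(k(q(c), 0))), p(p(k(0, a))))))  →  p(p(q(p(k(q(c), 0)))))   [R1 at 1.1]
3. p(p(q(p(k(q(c), 0)))))  →  p(p(p(0)))   [R3 at 1.1]

p(p(p(0)))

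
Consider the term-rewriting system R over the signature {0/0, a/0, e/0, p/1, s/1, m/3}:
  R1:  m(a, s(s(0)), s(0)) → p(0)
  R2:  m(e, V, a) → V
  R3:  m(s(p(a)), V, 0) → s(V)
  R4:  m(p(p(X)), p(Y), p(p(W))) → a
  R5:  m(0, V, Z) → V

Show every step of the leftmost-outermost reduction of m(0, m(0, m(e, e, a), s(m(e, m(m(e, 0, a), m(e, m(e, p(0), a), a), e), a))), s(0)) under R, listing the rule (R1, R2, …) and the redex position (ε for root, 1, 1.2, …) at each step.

e

1. m(0, m(0, m(e, e, a), s(m(e, m(m(e, 0, a), m(e, m(e, p(0), a), a), e), a))), s(0))  →  m(0, m(e, e, a), s(m(e, m(m(e, 0, a), m(e, m(e, p(0), a), a), e), a)))   [R5 at ε]
2. m(0, m(e, e, a), s(m(e, m(m(e, 0, a), m(e, m(e, p(0), a), a), e), a)))  →  m(e, e, a)   [R5 at ε]
3. m(e, e, a)  →  e   [R2 at ε]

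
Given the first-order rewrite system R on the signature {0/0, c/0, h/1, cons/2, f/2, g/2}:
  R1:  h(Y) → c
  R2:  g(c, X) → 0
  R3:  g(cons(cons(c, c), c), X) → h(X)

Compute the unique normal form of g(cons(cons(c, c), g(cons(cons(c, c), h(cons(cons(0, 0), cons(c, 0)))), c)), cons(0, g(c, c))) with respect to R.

c

1. g(cons(cons(c, c), g(cons(cons(c, c), h(cons(cons(0, 0), cons(c, 0)))), c)), cons(0, g(c, c)))  →  g(cons(cons(c, c), g(cons(cons(c, c), c), c)), cons(0, g(c, c)))   [R1 at 1.2.1.2]
2. g(cons(cons(c, c), g(cons(cons(c, c), c), c)), cons(0, g(c, c)))  →  g(cons(cons(c, c), h(c)), cons(0, g(c, c)))   [R3 at 1.2]
3. g(cons(cons(c, c), h(c)), cons(0, g(c, c)))  →  g(cons(cons(c, c), c), cons(0, g(c, c)))   [R1 at 1.2]
4. g(cons(cons(c, c), c), cons(0, g(c, c)))  →  h(cons(0, g(c, c)))   [R3 at ε]
5. h(cons(0, g(c, c)))  →  c   [R1 at ε]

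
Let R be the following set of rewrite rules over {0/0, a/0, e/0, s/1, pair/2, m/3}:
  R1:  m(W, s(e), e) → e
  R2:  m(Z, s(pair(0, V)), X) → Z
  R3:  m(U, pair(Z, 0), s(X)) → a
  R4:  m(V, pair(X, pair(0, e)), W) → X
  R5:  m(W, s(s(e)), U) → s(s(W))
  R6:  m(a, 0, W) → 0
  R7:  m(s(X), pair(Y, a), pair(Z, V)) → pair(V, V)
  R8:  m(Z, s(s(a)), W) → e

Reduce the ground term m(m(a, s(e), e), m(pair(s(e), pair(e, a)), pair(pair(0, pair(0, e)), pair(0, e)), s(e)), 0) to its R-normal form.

1. m(m(a, s(e), e), m(pair(s(e), pair(e, a)), pair(pair(0, pair(0, e)), pair(0, e)), s(e)), 0)  →  m(e, m(pair(s(e), pair(e, a)), pair(pair(0, pair(0, e)), pair(0, e)), s(e)), 0)   [R1 at 1]
2. m(e, m(pair(s(e), pair(e, a)), pair(pair(0, pair(0, e)), pair(0, e)), s(e)), 0)  →  m(e, pair(0, pair(0, e)), 0)   [R4 at 2]
3. m(e, pair(0, pair(0, e)), 0)  →  0   [R4 at ε]

0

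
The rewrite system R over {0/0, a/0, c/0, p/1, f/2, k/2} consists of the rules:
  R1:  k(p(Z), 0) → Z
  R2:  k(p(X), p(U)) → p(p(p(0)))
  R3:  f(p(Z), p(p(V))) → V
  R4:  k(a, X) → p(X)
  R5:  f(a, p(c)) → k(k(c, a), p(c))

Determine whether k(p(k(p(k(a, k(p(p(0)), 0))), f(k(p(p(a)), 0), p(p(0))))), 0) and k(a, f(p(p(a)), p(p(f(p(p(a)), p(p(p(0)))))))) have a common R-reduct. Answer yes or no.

yes — NF(t₁) = p(p(0)), NF(t₂) = p(p(0))

Reduce t₁ = k(p(k(p(k(a, k(p(p(0)), 0))), f(k(p(p(a)), 0), p(p(0))))), 0):
1. k(p(k(p(k(a, k(p(p(0)), 0))), f(k(p(p(a)), 0), p(p(0))))), 0)  →  k(p(k(a, k(p(p(0)), 0))), f(k(p(p(a)), 0), p(p(0))))   [R1 at ε]
2. k(p(k(a, k(p(p(0)), 0))), f(k(p(p(a)), 0), p(p(0))))  →  k(p(p(k(p(p(0)), 0))), f(k(p(p(a)), 0), p(p(0))))   [R4 at 1.1]
3. k(p(p(k(p(p(0)), 0))), f(k(p(p(a)), 0), p(p(0))))  →  k(p(p(p(0))), f(k(p(p(a)), 0), p(p(0))))   [R1 at 1.1.1]
4. k(p(p(p(0))), f(k(p(p(a)), 0), p(p(0))))  →  k(p(p(p(0))), f(p(a), p(p(0))))   [R1 at 2.1]
5. k(p(p(p(0))), f(p(a), p(p(0))))  →  k(p(p(p(0))), 0)   [R3 at 2]
6. k(p(p(p(0))), 0)  →  p(p(0))   [R1 at ε]

Reduce t₂ = k(a, f(p(p(a)), p(p(f(p(p(a)), p(p(p(0)))))))):
1. k(a, f(p(p(a)), p(p(f(p(p(a)), p(p(p(0))))))))  →  p(f(p(p(a)), p(p(f(p(p(a)), p(p(p(0))))))))   [R4 at ε]
2. p(f(p(p(a)), p(p(f(p(p(a)), p(p(p(0))))))))  →  p(f(p(p(a)), p(p(p(0)))))   [R3 at 1]
3. p(f(p(p(a)), p(p(p(0)))))  →  p(p(0))   [R3 at 1]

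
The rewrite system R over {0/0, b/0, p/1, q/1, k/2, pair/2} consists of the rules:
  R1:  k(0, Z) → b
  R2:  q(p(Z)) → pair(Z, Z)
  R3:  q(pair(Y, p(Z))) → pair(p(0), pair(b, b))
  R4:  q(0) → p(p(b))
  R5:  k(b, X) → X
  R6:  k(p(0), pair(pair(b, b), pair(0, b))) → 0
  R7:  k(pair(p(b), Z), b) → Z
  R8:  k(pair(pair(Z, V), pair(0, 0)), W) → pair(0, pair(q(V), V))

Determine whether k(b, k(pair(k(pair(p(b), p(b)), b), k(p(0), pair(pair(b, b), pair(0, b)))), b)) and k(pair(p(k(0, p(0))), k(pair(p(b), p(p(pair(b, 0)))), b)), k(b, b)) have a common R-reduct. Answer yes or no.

Reduce t₁ = k(b, k(pair(k(pair(p(b), p(b)), b), k(p(0), pair(pair(b, b), pair(0, b)))), b)):
1. k(b, k(pair(k(pair(p(b), p(b)), b), k(p(0), pair(pair(b, b), pair(0, b)))), b))  →  k(pair(k(pair(p(b), p(b)), b), k(p(0), pair(pair(b, b), pair(0, b)))), b)   [R5 at ε]
2. k(pair(k(pair(p(b), p(b)), b), k(p(0), pair(pair(b, b), pair(0, b)))), b)  →  k(pair(p(b), k(p(0), pair(pair(b, b), pair(0, b)))), b)   [R7 at 1.1]
3. k(pair(p(b), k(p(0), pair(pair(b, b), pair(0, b)))), b)  →  k(p(0), pair(pair(b, b), pair(0, b)))   [R7 at ε]
4. k(p(0), pair(pair(b, b), pair(0, b)))  →  0   [R6 at ε]

Reduce t₂ = k(pair(p(k(0, p(0))), k(pair(p(b), p(p(pair(b, 0)))), b)), k(b, b)):
1. k(pair(p(k(0, p(0))), k(pair(p(b), p(p(pair(b, 0)))), b)), k(b, b))  →  k(pair(p(b), k(pair(p(b), p(p(pair(b, 0)))), b)), k(b, b))   [R1 at 1.1.1]
2. k(pair(p(b), k(pair(p(b), p(p(pair(b, 0)))), b)), k(b, b))  →  k(pair(p(b), p(p(pair(b, 0)))), k(b, b))   [R7 at 1.2]
3. k(pair(p(b), p(p(pair(b, 0)))), k(b, b))  →  k(pair(p(b), p(p(pair(b, 0)))), b)   [R5 at 2]
4. k(pair(p(b), p(p(pair(b, 0)))), b)  →  p(p(pair(b, 0)))   [R7 at ε]

no — NF(t₁) = 0, NF(t₂) = p(p(pair(b, 0)))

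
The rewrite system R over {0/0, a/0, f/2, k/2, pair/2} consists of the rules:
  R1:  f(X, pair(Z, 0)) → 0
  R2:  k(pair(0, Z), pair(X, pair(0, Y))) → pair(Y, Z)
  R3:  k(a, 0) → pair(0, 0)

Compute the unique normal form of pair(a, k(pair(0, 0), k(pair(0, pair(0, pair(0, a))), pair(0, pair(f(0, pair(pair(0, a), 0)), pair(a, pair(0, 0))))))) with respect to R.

pair(a, pair(pair(0, a), 0))

1. pair(a, k(pair(0, 0), k(pair(0, pair(0, pair(0, a))), pair(0, pair(f(0, pair(pair(0, a), 0)), pair(a, pair(0, 0)))))))  →  pair(a, k(pair(0, 0), k(pair(0, pair(0, pair(0, a))), pair(0, pair(0, pair(a, pair(0, 0)))))))   [R1 at 2.2.2.2.1]
2. pair(a, k(pair(0, 0), k(pair(0, pair(0, pair(0, a))), pair(0, pair(0, pair(a, pair(0, 0)))))))  →  pair(a, k(pair(0, 0), pair(pair(a, pair(0, 0)), pair(0, pair(0, a)))))   [R2 at 2.2]
3. pair(a, k(pair(0, 0), pair(pair(a, pair(0, 0)), pair(0, pair(0, a)))))  →  pair(a, pair(pair(0, a), 0))   [R2 at 2]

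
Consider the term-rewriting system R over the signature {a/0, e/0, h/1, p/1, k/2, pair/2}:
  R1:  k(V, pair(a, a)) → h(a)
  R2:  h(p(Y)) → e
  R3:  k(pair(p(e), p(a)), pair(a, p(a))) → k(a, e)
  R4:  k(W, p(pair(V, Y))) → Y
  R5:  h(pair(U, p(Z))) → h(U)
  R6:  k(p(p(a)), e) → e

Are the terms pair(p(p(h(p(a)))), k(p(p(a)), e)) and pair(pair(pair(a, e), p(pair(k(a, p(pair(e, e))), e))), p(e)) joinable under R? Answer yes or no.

no — NF(t₁) = pair(p(p(e)), e), NF(t₂) = pair(pair(pair(a, e), p(pair(e, e))), p(e))

Reduce t₁ = pair(p(p(h(p(a)))), k(p(p(a)), e)):
1. pair(p(p(h(p(a)))), k(p(p(a)), e))  →  pair(p(p(e)), k(p(p(a)), e))   [R2 at 1.1.1]
2. pair(p(p(e)), k(p(p(a)), e))  →  pair(p(p(e)), e)   [R6 at 2]

Reduce t₂ = pair(pair(pair(a, e), p(pair(k(a, p(pair(e, e))), e))), p(e)):
1. pair(pair(pair(a, e), p(pair(k(a, p(pair(e, e))), e))), p(e))  →  pair(pair(pair(a, e), p(pair(e, e))), p(e))   [R4 at 1.2.1.1]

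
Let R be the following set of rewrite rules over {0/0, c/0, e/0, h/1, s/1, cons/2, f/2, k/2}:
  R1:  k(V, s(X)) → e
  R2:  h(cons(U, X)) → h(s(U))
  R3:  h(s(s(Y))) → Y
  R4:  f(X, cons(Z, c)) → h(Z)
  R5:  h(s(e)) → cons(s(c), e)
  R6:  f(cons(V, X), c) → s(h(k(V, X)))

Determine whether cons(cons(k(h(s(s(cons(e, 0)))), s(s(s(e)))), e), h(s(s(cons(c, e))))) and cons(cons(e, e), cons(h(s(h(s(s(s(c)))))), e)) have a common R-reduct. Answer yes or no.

yes — NF(t₁) = cons(cons(e, e), cons(c, e)), NF(t₂) = cons(cons(e, e), cons(c, e))

Reduce t₁ = cons(cons(k(h(s(s(cons(e, 0)))), s(s(s(e)))), e), h(s(s(cons(c, e))))):
1. cons(cons(k(h(s(s(cons(e, 0)))), s(s(s(e)))), e), h(s(s(cons(c, e)))))  →  cons(cons(e, e), h(s(s(cons(c, e)))))   [R1 at 1.1]
2. cons(cons(e, e), h(s(s(cons(c, e)))))  →  cons(cons(e, e), cons(c, e))   [R3 at 2]

Reduce t₂ = cons(cons(e, e), cons(h(s(h(s(s(s(c)))))), e)):
1. cons(cons(e, e), cons(h(s(h(s(s(s(c)))))), e))  →  cons(cons(e, e), cons(h(s(s(c))), e))   [R3 at 2.1.1.1]
2. cons(cons(e, e), cons(h(s(s(c))), e))  →  cons(cons(e, e), cons(c, e))   [R3 at 2.1]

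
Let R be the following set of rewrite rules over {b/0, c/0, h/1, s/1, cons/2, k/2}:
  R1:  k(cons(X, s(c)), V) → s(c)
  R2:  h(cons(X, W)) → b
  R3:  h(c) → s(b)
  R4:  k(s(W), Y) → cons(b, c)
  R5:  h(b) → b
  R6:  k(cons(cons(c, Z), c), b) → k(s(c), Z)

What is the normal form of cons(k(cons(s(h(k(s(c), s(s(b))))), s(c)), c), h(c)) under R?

1. cons(k(cons(s(h(k(s(c), s(s(b))))), s(c)), c), h(c))  →  cons(s(c), h(c))   [R1 at 1]
2. cons(s(c), h(c))  →  cons(s(c), s(b))   [R3 at 2]

cons(s(c), s(b))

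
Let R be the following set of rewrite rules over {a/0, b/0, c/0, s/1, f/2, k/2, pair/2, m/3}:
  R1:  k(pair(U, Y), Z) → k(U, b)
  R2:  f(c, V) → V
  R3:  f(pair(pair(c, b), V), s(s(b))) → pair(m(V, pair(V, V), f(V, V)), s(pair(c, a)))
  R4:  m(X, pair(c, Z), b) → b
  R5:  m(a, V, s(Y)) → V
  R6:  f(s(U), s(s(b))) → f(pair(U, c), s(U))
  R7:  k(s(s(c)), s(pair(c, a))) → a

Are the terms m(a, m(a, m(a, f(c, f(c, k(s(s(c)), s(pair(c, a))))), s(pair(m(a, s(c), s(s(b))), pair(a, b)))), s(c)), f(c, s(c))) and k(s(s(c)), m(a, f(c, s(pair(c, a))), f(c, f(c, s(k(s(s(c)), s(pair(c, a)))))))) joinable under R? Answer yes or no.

yes — NF(t₁) = a, NF(t₂) = a

Reduce t₁ = m(a, m(a, m(a, f(c, f(c, k(s(s(c)), s(pair(c, a))))), s(pair(m(a, s(c), s(s(b))), pair(a, b)))), s(c)), f(c, s(c))):
1. m(a, m(a, m(a, f(c, f(c, k(s(s(c)), s(pair(c, a))))), s(pair(m(a, s(c), s(s(b))), pair(a, b)))), s(c)), f(c, s(c)))  →  m(a, m(a, f(c, f(c, k(s(s(c)), s(pair(c, a))))), s(pair(m(a, s(c), s(s(b))), pair(a, b)))), f(c, s(c)))   [R5 at 2]
2. m(a, m(a, f(c, f(c, k(s(s(c)), s(pair(c, a))))), s(pair(m(a, s(c), s(s(b))), pair(a, b)))), f(c, s(c)))  →  m(a, f(c, f(c, k(s(s(c)), s(pair(c, a))))), f(c, s(c)))   [R5 at 2]
3. m(a, f(c, f(c, k(s(s(c)), s(pair(c, a))))), f(c, s(c)))  →  m(a, f(c, k(s(s(c)), s(pair(c, a)))), f(c, s(c)))   [R2 at 2]
4. m(a, f(c, k(s(s(c)), s(pair(c, a)))), f(c, s(c)))  →  m(a, k(s(s(c)), s(pair(c, a))), f(c, s(c)))   [R2 at 2]
5. m(a, k(s(s(c)), s(pair(c, a))), f(c, s(c)))  →  m(a, a, f(c, s(c)))   [R7 at 2]
6. m(a, a, f(c, s(c)))  →  m(a, a, s(c))   [R2 at 3]
7. m(a, a, s(c))  →  a   [R5 at ε]

Reduce t₂ = k(s(s(c)), m(a, f(c, s(pair(c, a))), f(c, f(c, s(k(s(s(c)), s(pair(c, a)))))))):
1. k(s(s(c)), m(a, f(c, s(pair(c, a))), f(c, f(c, s(k(s(s(c)), s(pair(c, a))))))))  →  k(s(s(c)), m(a, s(pair(c, a)), f(c, f(c, s(k(s(s(c)), s(pair(c, a))))))))   [R2 at 2.2]
2. k(s(s(c)), m(a, s(pair(c, a)), f(c, f(c, s(k(s(s(c)), s(pair(c, a))))))))  →  k(s(s(c)), m(a, s(pair(c, a)), f(c, s(k(s(s(c)), s(pair(c, a)))))))   [R2 at 2.3]
3. k(s(s(c)), m(a, s(pair(c, a)), f(c, s(k(s(s(c)), s(pair(c, a)))))))  →  k(s(s(c)), m(a, s(pair(c, a)), s(k(s(s(c)), s(pair(c, a))))))   [R2 at 2.3]
4. k(s(s(c)), m(a, s(pair(c, a)), s(k(s(s(c)), s(pair(c, a))))))  →  k(s(s(c)), s(pair(c, a)))   [R5 at 2]
5. k(s(s(c)), s(pair(c, a)))  →  a   [R7 at ε]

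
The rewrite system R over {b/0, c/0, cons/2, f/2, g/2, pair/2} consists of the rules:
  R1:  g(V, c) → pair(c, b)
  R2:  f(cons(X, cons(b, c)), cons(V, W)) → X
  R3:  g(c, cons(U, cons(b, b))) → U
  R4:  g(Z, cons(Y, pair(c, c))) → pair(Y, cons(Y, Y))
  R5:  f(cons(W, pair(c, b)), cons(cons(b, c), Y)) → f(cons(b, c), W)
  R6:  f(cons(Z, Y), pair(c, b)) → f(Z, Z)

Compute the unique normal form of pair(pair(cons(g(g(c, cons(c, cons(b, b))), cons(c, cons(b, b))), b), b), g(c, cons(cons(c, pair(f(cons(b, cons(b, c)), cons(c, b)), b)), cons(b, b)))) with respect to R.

1. pair(pair(cons(g(g(c, cons(c, cons(b, b))), cons(c, cons(b, b))), b), b), g(c, cons(cons(c, pair(f(cons(b, cons(b, c)), cons(c, b)), b)), cons(b, b))))  →  pair(pair(cons(g(c, cons(c, cons(b, b))), b), b), g(c, cons(cons(c, pair(f(cons(b, cons(b, c)), cons(c, b)), b)), cons(b, b))))   [R3 at 1.1.1.1]
2. pair(pair(cons(g(c, cons(c, cons(b, b))), b), b), g(c, cons(cons(c, pair(f(cons(b, cons(b, c)), cons(c, b)), b)), cons(b, b))))  →  pair(pair(cons(c, b), b), g(c, cons(cons(c, pair(f(cons(b, cons(b, c)), cons(c, b)), b)), cons(b, b))))   [R3 at 1.1.1]
3. pair(pair(cons(c, b), b), g(c, cons(cons(c, pair(f(cons(b, cons(b, c)), cons(c, b)), b)), cons(b, b))))  →  pair(pair(cons(c, b), b), cons(c, pair(f(cons(b, cons(b, c)), cons(c, b)), b)))   [R3 at 2]
4. pair(pair(cons(c, b), b), cons(c, pair(f(cons(b, cons(b, c)), cons(c, b)), b)))  →  pair(pair(cons(c, b), b), cons(c, pair(b, b)))   [R2 at 2.2.1]

pair(pair(cons(c, b), b), cons(c, pair(b, b)))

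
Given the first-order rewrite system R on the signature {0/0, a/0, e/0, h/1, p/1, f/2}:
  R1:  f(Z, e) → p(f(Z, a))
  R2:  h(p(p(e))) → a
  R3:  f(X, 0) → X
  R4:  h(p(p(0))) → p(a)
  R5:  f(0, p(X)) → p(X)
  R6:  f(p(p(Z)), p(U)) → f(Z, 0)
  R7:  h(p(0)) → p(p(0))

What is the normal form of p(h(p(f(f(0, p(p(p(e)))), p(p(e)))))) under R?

p(a)

1. p(h(p(f(f(0, p(p(p(e)))), p(p(e))))))  →  p(h(p(f(p(p(p(e))), p(p(e))))))   [R5 at 1.1.1.1]
2. p(h(p(f(p(p(p(e))), p(p(e))))))  →  p(h(p(f(p(e), 0))))   [R6 at 1.1.1]
3. p(h(p(f(p(e), 0))))  →  p(h(p(p(e))))   [R3 at 1.1.1]
4. p(h(p(p(e))))  →  p(a)   [R2 at 1]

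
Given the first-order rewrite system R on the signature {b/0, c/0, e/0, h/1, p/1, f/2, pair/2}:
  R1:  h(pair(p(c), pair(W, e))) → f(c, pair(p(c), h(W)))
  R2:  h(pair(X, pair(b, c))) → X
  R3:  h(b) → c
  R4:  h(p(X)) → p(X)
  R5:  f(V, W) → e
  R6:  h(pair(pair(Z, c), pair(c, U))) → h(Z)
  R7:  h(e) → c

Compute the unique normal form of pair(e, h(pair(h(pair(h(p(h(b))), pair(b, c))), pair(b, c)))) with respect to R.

1. pair(e, h(pair(h(pair(h(p(h(b))), pair(b, c))), pair(b, c))))  →  pair(e, h(pair(h(p(h(b))), pair(b, c))))   [R2 at 2]
2. pair(e, h(pair(h(p(h(b))), pair(b, c))))  →  pair(e, h(p(h(b))))   [R2 at 2]
3. pair(e, h(p(h(b))))  →  pair(e, p(h(b)))   [R4 at 2]
4. pair(e, p(h(b)))  →  pair(e, p(c))   [R3 at 2.1]

pair(e, p(c))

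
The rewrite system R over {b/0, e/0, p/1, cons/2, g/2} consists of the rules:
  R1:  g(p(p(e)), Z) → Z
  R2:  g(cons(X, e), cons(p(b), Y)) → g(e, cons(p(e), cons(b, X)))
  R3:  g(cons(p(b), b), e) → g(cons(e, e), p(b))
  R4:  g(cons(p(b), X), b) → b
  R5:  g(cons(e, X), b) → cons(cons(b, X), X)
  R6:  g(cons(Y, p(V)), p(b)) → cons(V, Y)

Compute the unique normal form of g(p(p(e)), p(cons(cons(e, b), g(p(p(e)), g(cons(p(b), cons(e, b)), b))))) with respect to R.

p(cons(cons(e, b), b))

1. g(p(p(e)), p(cons(cons(e, b), g(p(p(e)), g(cons(p(b), cons(e, b)), b)))))  →  p(cons(cons(e, b), g(p(p(e)), g(cons(p(b), cons(e, b)), b))))   [R1 at ε]
2. p(cons(cons(e, b), g(p(p(e)), g(cons(p(b), cons(e, b)), b))))  →  p(cons(cons(e, b), g(cons(p(b), cons(e, b)), b)))   [R1 at 1.2]
3. p(cons(cons(e, b), g(cons(p(b), cons(e, b)), b)))  →  p(cons(cons(e, b), b))   [R4 at 1.2]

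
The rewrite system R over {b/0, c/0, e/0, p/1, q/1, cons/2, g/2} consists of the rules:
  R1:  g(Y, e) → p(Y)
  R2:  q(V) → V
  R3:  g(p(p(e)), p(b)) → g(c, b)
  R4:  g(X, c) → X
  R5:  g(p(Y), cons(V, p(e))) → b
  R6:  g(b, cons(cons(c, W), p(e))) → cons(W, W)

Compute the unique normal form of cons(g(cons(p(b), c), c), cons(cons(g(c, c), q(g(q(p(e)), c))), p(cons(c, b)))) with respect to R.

cons(cons(p(b), c), cons(cons(c, p(e)), p(cons(c, b))))

1. cons(g(cons(p(b), c), c), cons(cons(g(c, c), q(g(q(p(e)), c))), p(cons(c, b))))  →  cons(cons(p(b), c), cons(cons(g(c, c), q(g(q(p(e)), c))), p(cons(c, b))))   [R4 at 1]
2. cons(cons(p(b), c), cons(cons(g(c, c), q(g(q(p(e)), c))), p(cons(c, b))))  →  cons(cons(p(b), c), cons(cons(c, q(g(q(p(e)), c))), p(cons(c, b))))   [R4 at 2.1.1]
3. cons(cons(p(b), c), cons(cons(c, q(g(q(p(e)), c))), p(cons(c, b))))  →  cons(cons(p(b), c), cons(cons(c, g(q(p(e)), c)), p(cons(c, b))))   [R2 at 2.1.2]
4. cons(cons(p(b), c), cons(cons(c, g(q(p(e)), c)), p(cons(c, b))))  →  cons(cons(p(b), c), cons(cons(c, q(p(e))), p(cons(c, b))))   [R4 at 2.1.2]
5. cons(cons(p(b), c), cons(cons(c, q(p(e))), p(cons(c, b))))  →  cons(cons(p(b), c), cons(cons(c, p(e)), p(cons(c, b))))   [R2 at 2.1.2]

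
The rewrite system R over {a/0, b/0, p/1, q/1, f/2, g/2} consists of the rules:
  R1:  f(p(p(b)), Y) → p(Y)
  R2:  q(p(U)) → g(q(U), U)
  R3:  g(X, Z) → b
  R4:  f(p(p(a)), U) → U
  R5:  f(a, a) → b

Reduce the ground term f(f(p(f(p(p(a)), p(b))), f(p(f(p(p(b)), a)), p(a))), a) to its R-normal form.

a

1. f(f(p(f(p(p(a)), p(b))), f(p(f(p(p(b)), a)), p(a))), a)  →  f(f(p(p(b)), f(p(f(p(p(b)), a)), p(a))), a)   [R4 at 1.1.1]
2. f(f(p(p(b)), f(p(f(p(p(b)), a)), p(a))), a)  →  f(p(f(p(f(p(p(b)), a)), p(a))), a)   [R1 at 1]
3. f(p(f(p(f(p(p(b)), a)), p(a))), a)  →  f(p(f(p(p(a)), p(a))), a)   [R1 at 1.1.1.1]
4. f(p(f(p(p(a)), p(a))), a)  →  f(p(p(a)), a)   [R4 at 1.1]
5. f(p(p(a)), a)  →  a   [R4 at ε]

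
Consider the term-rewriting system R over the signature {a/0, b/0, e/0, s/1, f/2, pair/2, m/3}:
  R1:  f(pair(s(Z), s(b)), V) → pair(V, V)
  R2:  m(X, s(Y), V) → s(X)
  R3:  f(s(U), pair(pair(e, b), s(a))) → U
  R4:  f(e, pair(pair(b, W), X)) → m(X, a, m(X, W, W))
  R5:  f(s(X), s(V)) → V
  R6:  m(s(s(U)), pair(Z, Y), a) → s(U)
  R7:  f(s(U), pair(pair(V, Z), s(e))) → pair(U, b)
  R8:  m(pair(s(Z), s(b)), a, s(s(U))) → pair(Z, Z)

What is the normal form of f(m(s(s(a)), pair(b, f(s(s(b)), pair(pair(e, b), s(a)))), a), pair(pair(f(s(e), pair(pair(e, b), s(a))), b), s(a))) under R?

1. f(m(s(s(a)), pair(b, f(s(s(b)), pair(pair(e, b), s(a)))), a), pair(pair(f(s(e), pair(pair(e, b), s(a))), b), s(a)))  →  f(s(a), pair(pair(f(s(e), pair(pair(e, b), s(a))), b), s(a)))   [R6 at 1]
2. f(s(a), pair(pair(f(s(e), pair(pair(e, b), s(a))), b), s(a)))  →  f(s(a), pair(pair(e, b), s(a)))   [R3 at 2.1.1]
3. f(s(a), pair(pair(e, b), s(a)))  →  a   [R3 at ε]

a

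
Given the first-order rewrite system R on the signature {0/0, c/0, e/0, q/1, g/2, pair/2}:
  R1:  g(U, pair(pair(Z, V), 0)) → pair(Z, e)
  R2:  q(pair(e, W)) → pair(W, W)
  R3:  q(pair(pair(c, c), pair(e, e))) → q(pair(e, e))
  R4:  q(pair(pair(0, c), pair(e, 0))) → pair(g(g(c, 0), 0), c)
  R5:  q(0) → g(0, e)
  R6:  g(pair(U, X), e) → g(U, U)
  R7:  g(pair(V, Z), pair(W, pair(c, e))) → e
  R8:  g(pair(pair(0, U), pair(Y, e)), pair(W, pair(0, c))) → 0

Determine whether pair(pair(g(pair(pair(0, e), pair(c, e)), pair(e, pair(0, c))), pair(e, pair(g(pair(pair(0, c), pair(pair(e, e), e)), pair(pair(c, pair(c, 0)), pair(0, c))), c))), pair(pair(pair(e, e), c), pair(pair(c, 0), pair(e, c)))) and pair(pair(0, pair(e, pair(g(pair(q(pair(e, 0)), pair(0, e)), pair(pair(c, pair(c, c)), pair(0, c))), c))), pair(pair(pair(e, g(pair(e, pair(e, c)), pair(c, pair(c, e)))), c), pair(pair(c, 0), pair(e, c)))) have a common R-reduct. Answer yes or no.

Reduce t₁ = pair(pair(g(pair(pair(0, e), pair(c, e)), pair(e, pair(0, c))), pair(e, pair(g(pair(pair(0, c), pair(pair(e, e), e)), pair(pair(c, pair(c, 0)), pair(0, c))), c))), pair(pair(pair(e, e), c), pair(pair(c, 0), pair(e, c)))):
1. pair(pair(g(pair(pair(0, e), pair(c, e)), pair(e, pair(0, c))), pair(e, pair(g(pair(pair(0, c), pair(pair(e, e), e)), pair(pair(c, pair(c, 0)), pair(0, c))), c))), pair(pair(pair(e, e), c), pair(pair(c, 0), pair(e, c))))  →  pair(pair(0, pair(e, pair(g(pair(pair(0, c), pair(pair(e, e), e)), pair(pair(c, pair(c, 0)), pair(0, c))), c))), pair(pair(pair(e, e), c), pair(pair(c, 0), pair(e, c))))   [R8 at 1.1]
2. pair(pair(0, pair(e, pair(g(pair(pair(0, c), pair(pair(e, e), e)), pair(pair(c, pair(c, 0)), pair(0, c))), c))), pair(pair(pair(e, e), c), pair(pair(c, 0), pair(e, c))))  →  pair(pair(0, pair(e, pair(0, c))), pair(pair(pair(e, e), c), pair(pair(c, 0), pair(e, c))))   [R8 at 1.2.2.1]

Reduce t₂ = pair(pair(0, pair(e, pair(g(pair(q(pair(e, 0)), pair(0, e)), pair(pair(c, pair(c, c)), pair(0, c))), c))), pair(pair(pair(e, g(pair(e, pair(e, c)), pair(c, pair(c, e)))), c), pair(pair(c, 0), pair(e, c)))):
1. pair(pair(0, pair(e, pair(g(pair(q(pair(e, 0)), pair(0, e)), pair(pair(c, pair(c, c)), pair(0, c))), c))), pair(pair(pair(e, g(pair(e, pair(e, c)), pair(c, pair(c, e)))), c), pair(pair(c, 0), pair(e, c))))  →  pair(pair(0, pair(e, pair(g(pair(pair(0, 0), pair(0, e)), pair(pair(c, pair(c, c)), pair(0, c))), c))), pair(pair(pair(e, g(pair(e, pair(e, c)), pair(c, pair(c, e)))), c), pair(pair(c, 0), pair(e, c))))   [R2 at 1.2.2.1.1.1]
2. pair(pair(0, pair(e, pair(g(pair(pair(0, 0), pair(0, e)), pair(pair(c, pair(c, c)), pair(0, c))), c))), pair(pair(pair(e, g(pair(e, pair(e, c)), pair(c, pair(c, e)))), c), pair(pair(c, 0), pair(e, c))))  →  pair(pair(0, pair(e, pair(0, c))), pair(pair(pair(e, g(pair(e, pair(e, c)), pair(c, pair(c, e)))), c), pair(pair(c, 0), pair(e, c))))   [R8 at 1.2.2.1]
3. pair(pair(0, pair(e, pair(0, c))), pair(pair(pair(e, g(pair(e, pair(e, c)), pair(c, pair(c, e)))), c), pair(pair(c, 0), pair(e, c))))  →  pair(pair(0, pair(e, pair(0, c))), pair(pair(pair(e, e), c), pair(pair(c, 0), pair(e, c))))   [R7 at 2.1.1.2]

yes — NF(t₁) = pair(pair(0, pair(e, pair(0, c))), pair(pair(pair(e, e), c), pair(pair(c, 0), pair(e, c)))), NF(t₂) = pair(pair(0, pair(e, pair(0, c))), pair(pair(pair(e, e), c), pair(pair(c, 0), pair(e, c))))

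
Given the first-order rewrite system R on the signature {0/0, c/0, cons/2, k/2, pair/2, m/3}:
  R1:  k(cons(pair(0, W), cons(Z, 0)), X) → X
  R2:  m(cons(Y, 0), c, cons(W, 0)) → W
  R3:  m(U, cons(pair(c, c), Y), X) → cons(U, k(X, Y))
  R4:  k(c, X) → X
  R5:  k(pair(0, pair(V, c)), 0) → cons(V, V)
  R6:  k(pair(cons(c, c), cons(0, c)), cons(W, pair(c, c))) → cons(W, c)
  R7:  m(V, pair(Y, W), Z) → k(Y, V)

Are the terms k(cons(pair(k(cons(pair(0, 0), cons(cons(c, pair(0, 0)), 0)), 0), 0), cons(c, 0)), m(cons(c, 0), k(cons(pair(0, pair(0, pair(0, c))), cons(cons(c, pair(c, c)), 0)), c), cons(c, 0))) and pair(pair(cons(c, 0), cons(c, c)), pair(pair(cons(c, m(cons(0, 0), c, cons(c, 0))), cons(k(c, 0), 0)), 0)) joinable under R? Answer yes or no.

no — NF(t₁) = c, NF(t₂) = pair(pair(cons(c, 0), cons(c, c)), pair(pair(cons(c, c), cons(0, 0)), 0))

Reduce t₁ = k(cons(pair(k(cons(pair(0, 0), cons(cons(c, pair(0, 0)), 0)), 0), 0), cons(c, 0)), m(cons(c, 0), k(cons(pair(0, pair(0, pair(0, c))), cons(cons(c, pair(c, c)), 0)), c), cons(c, 0))):
1. k(cons(pair(k(cons(pair(0, 0), cons(cons(c, pair(0, 0)), 0)), 0), 0), cons(c, 0)), m(cons(c, 0), k(cons(pair(0, pair(0, pair(0, c))), cons(cons(c, pair(c, c)), 0)), c), cons(c, 0)))  →  k(cons(pair(0, 0), cons(c, 0)), m(cons(c, 0), k(cons(pair(0, pair(0, pair(0, c))), cons(cons(c, pair(c, c)), 0)), c), cons(c, 0)))   [R1 at 1.1.1]
2. k(cons(pair(0, 0), cons(c, 0)), m(cons(c, 0), k(cons(pair(0, pair(0, pair(0, c))), cons(cons(c, pair(c, c)), 0)), c), cons(c, 0)))  →  m(cons(c, 0), k(cons(pair(0, pair(0, pair(0, c))), cons(cons(c, pair(c, c)), 0)), c), cons(c, 0))   [R1 at ε]
3. m(cons(c, 0), k(cons(pair(0, pair(0, pair(0, c))), cons(cons(c, pair(c, c)), 0)), c), cons(c, 0))  →  m(cons(c, 0), c, cons(c, 0))   [R1 at 2]
4. m(cons(c, 0), c, cons(c, 0))  →  c   [R2 at ε]

Reduce t₂ = pair(pair(cons(c, 0), cons(c, c)), pair(pair(cons(c, m(cons(0, 0), c, cons(c, 0))), cons(k(c, 0), 0)), 0)):
1. pair(pair(cons(c, 0), cons(c, c)), pair(pair(cons(c, m(cons(0, 0), c, cons(c, 0))), cons(k(c, 0), 0)), 0))  →  pair(pair(cons(c, 0), cons(c, c)), pair(pair(cons(c, c), cons(k(c, 0), 0)), 0))   [R2 at 2.1.1.2]
2. pair(pair(cons(c, 0), cons(c, c)), pair(pair(cons(c, c), cons(k(c, 0), 0)), 0))  →  pair(pair(cons(c, 0), cons(c, c)), pair(pair(cons(c, c), cons(0, 0)), 0))   [R4 at 2.1.2.1]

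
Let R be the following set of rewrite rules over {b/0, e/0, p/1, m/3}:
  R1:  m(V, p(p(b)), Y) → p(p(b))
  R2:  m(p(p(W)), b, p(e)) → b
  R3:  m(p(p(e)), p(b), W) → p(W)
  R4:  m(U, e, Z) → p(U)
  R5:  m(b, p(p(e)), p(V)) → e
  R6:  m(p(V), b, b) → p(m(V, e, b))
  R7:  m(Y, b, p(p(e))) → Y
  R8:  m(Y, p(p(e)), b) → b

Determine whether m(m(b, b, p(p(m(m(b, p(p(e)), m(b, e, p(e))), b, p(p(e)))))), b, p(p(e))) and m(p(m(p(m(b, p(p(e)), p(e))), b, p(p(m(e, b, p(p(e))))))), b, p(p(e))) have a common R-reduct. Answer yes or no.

Reduce t₁ = m(m(b, b, p(p(m(m(b, p(p(e)), m(b, e, p(e))), b, p(p(e)))))), b, p(p(e))):
1. m(m(b, b, p(p(m(m(b, p(p(e)), m(b, e, p(e))), b, p(p(e)))))), b, p(p(e)))  →  m(b, b, p(p(m(m(b, p(p(e)), m(b, e, p(e))), b, p(p(e))))))   [R7 at ε]
2. m(b, b, p(p(m(m(b, p(p(e)), m(b, e, p(e))), b, p(p(e))))))  →  m(b, b, p(p(m(b, p(p(e)), m(b, e, p(e))))))   [R7 at 3.1.1]
3. m(b, b, p(p(m(b, p(p(e)), m(b, e, p(e))))))  →  m(b, b, p(p(m(b, p(p(e)), p(b)))))   [R4 at 3.1.1.3]
4. m(b, b, p(p(m(b, p(p(e)), p(b)))))  →  m(b, b, p(p(e)))   [R5 at 3.1.1]
5. m(b, b, p(p(e)))  →  b   [R7 at ε]

Reduce t₂ = m(p(m(p(m(b, p(p(e)), p(e))), b, p(p(m(e, b, p(p(e))))))), b, p(p(e))):
1. m(p(m(p(m(b, p(p(e)), p(e))), b, p(p(m(e, b, p(p(e))))))), b, p(p(e)))  →  p(m(p(m(b, p(p(e)), p(e))), b, p(p(m(e, b, p(p(e)))))))   [R7 at ε]
2. p(m(p(m(b, p(p(e)), p(e))), b, p(p(m(e, b, p(p(e)))))))  →  p(m(p(e), b, p(p(m(e, b, p(p(e)))))))   [R5 at 1.1.1]
3. p(m(p(e), b, p(p(m(e, b, p(p(e)))))))  →  p(m(p(e), b, p(p(e))))   [R7 at 1.3.1.1]
4. p(m(p(e), b, p(p(e))))  →  p(p(e))   [R7 at 1]

no — NF(t₁) = b, NF(t₂) = p(p(e))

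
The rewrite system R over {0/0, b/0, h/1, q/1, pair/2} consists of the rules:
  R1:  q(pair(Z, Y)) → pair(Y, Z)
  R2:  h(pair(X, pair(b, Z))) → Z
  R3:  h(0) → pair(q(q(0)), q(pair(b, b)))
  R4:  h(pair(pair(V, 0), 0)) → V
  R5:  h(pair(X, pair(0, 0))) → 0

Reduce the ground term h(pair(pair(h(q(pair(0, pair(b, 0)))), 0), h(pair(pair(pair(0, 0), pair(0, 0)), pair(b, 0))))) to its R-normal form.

1. h(pair(pair(h(q(pair(0, pair(b, 0)))), 0), h(pair(pair(pair(0, 0), pair(0, 0)), pair(b, 0)))))  →  h(pair(pair(h(pair(pair(b, 0), 0)), 0), h(pair(pair(pair(0, 0), pair(0, 0)), pair(b, 0)))))   [R1 at 1.1.1.1]
2. h(pair(pair(h(pair(pair(b, 0), 0)), 0), h(pair(pair(pair(0, 0), pair(0, 0)), pair(b, 0)))))  →  h(pair(pair(b, 0), h(pair(pair(pair(0, 0), pair(0, 0)), pair(b, 0)))))   [R4 at 1.1.1]
3. h(pair(pair(b, 0), h(pair(pair(pair(0, 0), pair(0, 0)), pair(b, 0)))))  →  h(pair(pair(b, 0), 0))   [R2 at 1.2]
4. h(pair(pair(b, 0), 0))  →  b   [R4 at ε]

b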